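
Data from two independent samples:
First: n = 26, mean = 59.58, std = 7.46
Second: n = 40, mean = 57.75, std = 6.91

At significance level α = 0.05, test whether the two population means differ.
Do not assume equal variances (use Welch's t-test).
Welch's two-sample t-test:
H₀: μ₁ = μ₂
H₁: μ₁ ≠ μ₂
s₁²/n₁ = 7.46²/26 = 2.1404,  s₂²/n₂ = 6.91²/40 = 1.1937
SE = √(s₁²/n₁ + s₂²/n₂) = √(2.1404 + 1.1937) = 1.8260
df (Welch-Satterthwaite) = (s₁²/n₁ + s₂²/n₂)² / [(s₁²/n₁)²/(n₁-1) + (s₂²/n₂)²/(n₂-1)] ≈ 50.58
t = (x̄₁ - x̄₂) / SE = (59.58 - 57.75) / 1.8260 = 1.83 / 1.8260 = 1.002
p-value = 0.3210

Since p-value > α = 0.05, we fail to reject H₀.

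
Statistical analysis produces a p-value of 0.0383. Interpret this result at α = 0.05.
Since p = 0.0383 < α = 0.05, reject H₀.
There is sufficient evidence to reject the null hypothesis; the result is statistically significant at the 0.05 level.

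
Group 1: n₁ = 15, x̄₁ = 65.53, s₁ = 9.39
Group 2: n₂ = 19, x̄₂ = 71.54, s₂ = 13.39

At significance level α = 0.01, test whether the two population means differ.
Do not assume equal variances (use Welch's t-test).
Welch's two-sample t-test:
H₀: μ₁ = μ₂
H₁: μ₁ ≠ μ₂
s₁²/n₁ = 9.39²/15 = 5.8781,  s₂²/n₂ = 13.39²/19 = 9.4364
SE = √(s₁²/n₁ + s₂²/n₂) = √(5.8781 + 9.4364) = 3.9134
df (Welch-Satterthwaite) = (s₁²/n₁ + s₂²/n₂)² / [(s₁²/n₁)²/(n₁-1) + (s₂²/n₂)²/(n₂-1)] ≈ 31.63
t = (x̄₁ - x̄₂) / SE = (65.53 - 71.54) / 3.9134 = -6.01 / 3.9134 = -1.536
p-value = 0.1345

Since p-value > α = 0.01, we fail to reject H₀.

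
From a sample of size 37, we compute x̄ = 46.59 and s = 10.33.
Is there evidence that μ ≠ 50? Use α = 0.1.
One-sample t-test:
H₀: μ = 50
H₁: μ ≠ 50
df = n - 1 = 36
t = (x̄ - μ₀) / (s/√n) = (46.59 - 50) / (10.33/√37) = -2.008
p-value = 0.0522

Since p-value < α = 0.1, we reject H₀.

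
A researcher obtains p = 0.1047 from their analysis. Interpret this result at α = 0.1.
Since p = 0.1047 > α = 0.1, fail to reject H₀.
There is insufficient evidence to reject the null hypothesis; the result is not statistically significant at the 0.1 level.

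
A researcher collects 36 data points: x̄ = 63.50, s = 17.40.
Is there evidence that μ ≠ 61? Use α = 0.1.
One-sample t-test:
H₀: μ = 61
H₁: μ ≠ 61
df = n - 1 = 35
t = (x̄ - μ₀) / (s/√n) = (63.50 - 61) / (17.40/√36) = 0.862
p-value = 0.3945

Since p-value > α = 0.1, we fail to reject H₀.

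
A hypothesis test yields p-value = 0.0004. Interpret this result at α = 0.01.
Since p = 0.0004 < α = 0.01, reject H₀.
There is sufficient evidence to reject the null hypothesis; the result is statistically significant at the 0.01 level.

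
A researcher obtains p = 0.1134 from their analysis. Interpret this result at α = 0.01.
Since p = 0.1134 > α = 0.01, fail to reject H₀.
There is insufficient evidence to reject the null hypothesis; the result is not statistically significant at the 0.01 level.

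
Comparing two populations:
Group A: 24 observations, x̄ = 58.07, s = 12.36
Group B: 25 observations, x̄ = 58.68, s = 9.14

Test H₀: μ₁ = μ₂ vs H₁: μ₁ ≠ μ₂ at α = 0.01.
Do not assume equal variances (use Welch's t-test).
Welch's two-sample t-test:
H₀: μ₁ = μ₂
H₁: μ₁ ≠ μ₂
s₁²/n₁ = 12.36²/24 = 6.3654,  s₂²/n₂ = 9.14²/25 = 3.3416
SE = √(s₁²/n₁ + s₂²/n₂) = √(6.3654 + 3.3416) = 3.1156
df (Welch-Satterthwaite) = (s₁²/n₁ + s₂²/n₂)² / [(s₁²/n₁)²/(n₁-1) + (s₂²/n₂)²/(n₂-1)] ≈ 42.31
t = (x̄₁ - x̄₂) / SE = (58.07 - 58.68) / 3.1156 = -0.61 / 3.1156 = -0.196
p-value = 0.8457

Since p-value > α = 0.01, we fail to reject H₀.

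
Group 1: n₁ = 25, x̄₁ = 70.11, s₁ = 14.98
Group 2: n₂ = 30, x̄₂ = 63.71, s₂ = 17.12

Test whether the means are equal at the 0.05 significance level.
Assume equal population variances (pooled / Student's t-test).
Student's two-sample t-test (equal variances):
H₀: μ₁ = μ₂
H₁: μ₁ ≠ μ₂
df = n₁ + n₂ - 2 = 53
Pooled variance s_p² = [(n₁-1)s₁² + (n₂-1)s₂²] / (n₁ + n₂ - 2) = [(24)(14.98²) + (29)(17.12²)] / 53 = 261.9877
SE = √(s_p²(1/n₁ + 1/n₂)) = √(261.9877 × (1/25 + 1/30)) = 4.3832
t = (x̄₁ - x̄₂) / SE = (70.11 - 63.71) / 4.3832 = 6.40 / 4.3832 = 1.460
p-value = 0.1502

Since p-value > α = 0.05, we fail to reject H₀.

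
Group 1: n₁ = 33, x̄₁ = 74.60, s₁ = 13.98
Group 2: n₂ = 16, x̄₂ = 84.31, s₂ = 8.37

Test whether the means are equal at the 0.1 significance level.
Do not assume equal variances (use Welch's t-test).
Welch's two-sample t-test:
H₀: μ₁ = μ₂
H₁: μ₁ ≠ μ₂
s₁²/n₁ = 13.98²/33 = 5.9224,  s₂²/n₂ = 8.37²/16 = 4.3786
SE = √(s₁²/n₁ + s₂²/n₂) = √(5.9224 + 4.3786) = 3.2095
df (Welch-Satterthwaite) = (s₁²/n₁ + s₂²/n₂)² / [(s₁²/n₁)²/(n₁-1) + (s₂²/n₂)²/(n₂-1)] ≈ 44.69
t = (x̄₁ - x̄₂) / SE = (74.60 - 84.31) / 3.2095 = -9.71 / 3.2095 = -3.025
p-value = 0.0041

Since p-value < α = 0.1, we reject H₀.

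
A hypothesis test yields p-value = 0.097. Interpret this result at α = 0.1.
Since p = 0.097 < α = 0.1, reject H₀.
There is sufficient evidence to reject the null hypothesis; the result is statistically significant at the 0.1 level.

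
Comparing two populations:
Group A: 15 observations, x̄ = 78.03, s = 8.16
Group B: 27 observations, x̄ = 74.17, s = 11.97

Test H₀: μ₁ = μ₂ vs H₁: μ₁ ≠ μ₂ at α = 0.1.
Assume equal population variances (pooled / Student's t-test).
Student's two-sample t-test (equal variances):
H₀: μ₁ = μ₂
H₁: μ₁ ≠ μ₂
df = n₁ + n₂ - 2 = 40
Pooled variance s_p² = [(n₁-1)s₁² + (n₂-1)s₂²] / (n₁ + n₂ - 2) = [(14)(8.16²) + (26)(11.97²)] / 40 = 116.4375
SE = √(s_p²(1/n₁ + 1/n₂)) = √(116.4375 × (1/15 + 1/27)) = 3.4749
t = (x̄₁ - x̄₂) / SE = (78.03 - 74.17) / 3.4749 = 3.86 / 3.4749 = 1.111
p-value = 0.2733

Since p-value > α = 0.1, we fail to reject H₀.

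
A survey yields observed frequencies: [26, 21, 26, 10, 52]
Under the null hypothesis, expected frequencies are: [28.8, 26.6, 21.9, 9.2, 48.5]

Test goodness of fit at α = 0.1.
Chi-square goodness of fit test:
H₀: observed counts match expected distribution
H₁: observed counts differ from expected distribution
df = k - 1 = 4
χ² = Σ(O - E)²/E
   = (26 - 28.8)²/28.8 + (21 - 26.6)²/26.6 + (26 - 21.9)²/21.9 + (10 - 9.2)²/9.2 + (52 - 48.5)²/48.5
   = 0.272 + 1.179 + 0.768 + 0.070 + 0.253
   = 2.54
p-value = 0.6373

Since p-value > α = 0.1, we fail to reject H₀.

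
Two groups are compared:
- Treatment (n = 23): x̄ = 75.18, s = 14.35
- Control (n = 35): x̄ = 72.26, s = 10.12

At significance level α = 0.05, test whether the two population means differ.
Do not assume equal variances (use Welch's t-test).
Welch's two-sample t-test:
H₀: μ₁ = μ₂
H₁: μ₁ ≠ μ₂
s₁²/n₁ = 14.35²/23 = 8.9532,  s₂²/n₂ = 10.12²/35 = 2.9261
SE = √(s₁²/n₁ + s₂²/n₂) = √(8.9532 + 2.9261) = 3.4466
df (Welch-Satterthwaite) = (s₁²/n₁ + s₂²/n₂)² / [(s₁²/n₁)²/(n₁-1) + (s₂²/n₂)²/(n₂-1)] ≈ 36.23
t = (x̄₁ - x̄₂) / SE = (75.18 - 72.26) / 3.4466 = 2.92 / 3.4466 = 0.847
p-value = 0.4024

Since p-value > α = 0.05, we fail to reject H₀.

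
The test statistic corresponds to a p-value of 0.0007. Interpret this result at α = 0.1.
Since p = 0.0007 < α = 0.1, reject H₀.
There is sufficient evidence to reject the null hypothesis; the result is statistically significant at the 0.1 level.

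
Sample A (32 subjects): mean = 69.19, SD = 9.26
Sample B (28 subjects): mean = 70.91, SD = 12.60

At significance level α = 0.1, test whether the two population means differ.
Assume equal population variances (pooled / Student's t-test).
Student's two-sample t-test (equal variances):
H₀: μ₁ = μ₂
H₁: μ₁ ≠ μ₂
df = n₁ + n₂ - 2 = 58
Pooled variance s_p² = [(n₁-1)s₁² + (n₂-1)s₂²] / (n₁ + n₂ - 2) = [(31)(9.26²) + (27)(12.60²)] / 58 = 119.7361
SE = √(s_p²(1/n₁ + 1/n₂)) = √(119.7361 × (1/32 + 1/28)) = 2.8316
t = (x̄₁ - x̄₂) / SE = (69.19 - 70.91) / 2.8316 = -1.72 / 2.8316 = -0.607
p-value = 0.5459

Since p-value > α = 0.1, we fail to reject H₀.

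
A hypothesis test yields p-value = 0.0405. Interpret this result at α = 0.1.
Since p = 0.0405 < α = 0.1, reject H₀.
There is sufficient evidence to reject the null hypothesis; the result is statistically significant at the 0.1 level.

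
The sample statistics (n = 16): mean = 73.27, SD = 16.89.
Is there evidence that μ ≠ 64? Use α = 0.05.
One-sample t-test:
H₀: μ = 64
H₁: μ ≠ 64
df = n - 1 = 15
t = (x̄ - μ₀) / (s/√n) = (73.27 - 64) / (16.89/√16) = 2.195
p-value = 0.0443

Since p-value < α = 0.05, we reject H₀.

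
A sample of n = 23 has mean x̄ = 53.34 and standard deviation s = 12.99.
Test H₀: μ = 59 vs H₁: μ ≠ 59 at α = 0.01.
One-sample t-test:
H₀: μ = 59
H₁: μ ≠ 59
df = n - 1 = 22
t = (x̄ - μ₀) / (s/√n) = (53.34 - 59) / (12.99/√23) = -2.090
p-value = 0.0484

Since p-value > α = 0.01, we fail to reject H₀.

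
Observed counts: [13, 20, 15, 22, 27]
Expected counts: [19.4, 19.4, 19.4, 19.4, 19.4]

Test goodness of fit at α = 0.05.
Chi-square goodness of fit test:
H₀: observed counts match expected distribution
H₁: observed counts differ from expected distribution
df = k - 1 = 4
χ² = Σ(O - E)²/E
   = (13 - 19.4)²/19.4 + (20 - 19.4)²/19.4 + (15 - 19.4)²/19.4 + (22 - 19.4)²/19.4 + (27 - 19.4)²/19.4
   = 2.111 + 0.019 + 0.998 + 0.348 + 2.977
   = 6.45
p-value = 0.1677

Since p-value > α = 0.05, we fail to reject H₀.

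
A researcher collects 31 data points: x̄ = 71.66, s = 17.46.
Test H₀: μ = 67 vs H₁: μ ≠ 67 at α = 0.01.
One-sample t-test:
H₀: μ = 67
H₁: μ ≠ 67
df = n - 1 = 30
t = (x̄ - μ₀) / (s/√n) = (71.66 - 67) / (17.46/√31) = 1.486
p-value = 0.1477

Since p-value > α = 0.01, we fail to reject H₀.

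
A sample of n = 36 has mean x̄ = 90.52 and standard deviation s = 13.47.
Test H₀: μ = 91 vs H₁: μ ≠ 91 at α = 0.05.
One-sample t-test:
H₀: μ = 91
H₁: μ ≠ 91
df = n - 1 = 35
t = (x̄ - μ₀) / (s/√n) = (90.52 - 91) / (13.47/√36) = -0.214
p-value = 0.8319

Since p-value > α = 0.05, we fail to reject H₀.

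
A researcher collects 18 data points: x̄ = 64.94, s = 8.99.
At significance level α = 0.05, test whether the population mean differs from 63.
One-sample t-test:
H₀: μ = 63
H₁: μ ≠ 63
df = n - 1 = 17
t = (x̄ - μ₀) / (s/√n) = (64.94 - 63) / (8.99/√18) = 0.916
p-value = 0.3727

Since p-value > α = 0.05, we fail to reject H₀.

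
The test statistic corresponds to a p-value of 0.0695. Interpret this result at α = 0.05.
Since p = 0.0695 > α = 0.05, fail to reject H₀.
There is insufficient evidence to reject the null hypothesis; the result is not statistically significant at the 0.05 level.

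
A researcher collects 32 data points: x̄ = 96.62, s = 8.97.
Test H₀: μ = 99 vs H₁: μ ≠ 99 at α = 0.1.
One-sample t-test:
H₀: μ = 99
H₁: μ ≠ 99
df = n - 1 = 31
t = (x̄ - μ₀) / (s/√n) = (96.62 - 99) / (8.97/√32) = -1.501
p-value = 0.1435

Since p-value > α = 0.1, we fail to reject H₀.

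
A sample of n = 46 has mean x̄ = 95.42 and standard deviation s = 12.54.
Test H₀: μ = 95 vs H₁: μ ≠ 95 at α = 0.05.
One-sample t-test:
H₀: μ = 95
H₁: μ ≠ 95
df = n - 1 = 45
t = (x̄ - μ₀) / (s/√n) = (95.42 - 95) / (12.54/√46) = 0.227
p-value = 0.8213

Since p-value > α = 0.05, we fail to reject H₀.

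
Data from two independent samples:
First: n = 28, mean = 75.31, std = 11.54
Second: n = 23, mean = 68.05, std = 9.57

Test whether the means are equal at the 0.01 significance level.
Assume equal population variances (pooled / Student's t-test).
Student's two-sample t-test (equal variances):
H₀: μ₁ = μ₂
H₁: μ₁ ≠ μ₂
df = n₁ + n₂ - 2 = 49
Pooled variance s_p² = [(n₁-1)s₁² + (n₂-1)s₂²] / (n₁ + n₂ - 2) = [(27)(11.54²) + (22)(9.57²)] / 49 = 114.5000
SE = √(s_p²(1/n₁ + 1/n₂)) = √(114.5000 × (1/28 + 1/23)) = 3.0112
t = (x̄₁ - x̄₂) / SE = (75.31 - 68.05) / 3.0112 = 7.26 / 3.0112 = 2.411
p-value = 0.0197

Since p-value > α = 0.01, we fail to reject H₀.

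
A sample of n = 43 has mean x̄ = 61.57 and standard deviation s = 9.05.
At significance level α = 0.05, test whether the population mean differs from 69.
One-sample t-test:
H₀: μ = 69
H₁: μ ≠ 69
df = n - 1 = 42
t = (x̄ - μ₀) / (s/√n) = (61.57 - 69) / (9.05/√43) = -5.384
p-value < 0.0001

Since p-value < α = 0.05, we reject H₀.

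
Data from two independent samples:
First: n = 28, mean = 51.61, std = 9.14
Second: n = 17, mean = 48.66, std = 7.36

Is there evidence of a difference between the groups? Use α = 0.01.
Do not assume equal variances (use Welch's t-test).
Welch's two-sample t-test:
H₀: μ₁ = μ₂
H₁: μ₁ ≠ μ₂
s₁²/n₁ = 9.14²/28 = 2.9836,  s₂²/n₂ = 7.36²/17 = 3.1864
SE = √(s₁²/n₁ + s₂²/n₂) = √(2.9836 + 3.1864) = 2.4839
df (Welch-Satterthwaite) = (s₁²/n₁ + s₂²/n₂)² / [(s₁²/n₁)²/(n₁-1) + (s₂²/n₂)²/(n₂-1)] ≈ 39.48
t = (x̄₁ - x̄₂) / SE = (51.61 - 48.66) / 2.4839 = 2.95 / 2.4839 = 1.188
p-value = 0.2421

Since p-value > α = 0.01, we fail to reject H₀.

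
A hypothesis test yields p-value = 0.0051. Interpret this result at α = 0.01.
Since p = 0.0051 < α = 0.01, reject H₀.
There is sufficient evidence to reject the null hypothesis; the result is statistically significant at the 0.01 level.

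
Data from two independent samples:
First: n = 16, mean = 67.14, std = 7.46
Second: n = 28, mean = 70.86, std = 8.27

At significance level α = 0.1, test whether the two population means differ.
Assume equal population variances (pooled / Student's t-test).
Student's two-sample t-test (equal variances):
H₀: μ₁ = μ₂
H₁: μ₁ ≠ μ₂
df = n₁ + n₂ - 2 = 42
Pooled variance s_p² = [(n₁-1)s₁² + (n₂-1)s₂²] / (n₁ + n₂ - 2) = [(15)(7.46²) + (27)(8.27²)] / 42 = 63.8424
SE = √(s_p²(1/n₁ + 1/n₂)) = √(63.8424 × (1/16 + 1/28)) = 2.5040
t = (x̄₁ - x̄₂) / SE = (67.14 - 70.86) / 2.5040 = -3.72 / 2.5040 = -1.486
p-value = 0.1449

Since p-value > α = 0.1, we fail to reject H₀.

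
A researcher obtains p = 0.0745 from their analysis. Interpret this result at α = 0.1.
Since p = 0.0745 < α = 0.1, reject H₀.
There is sufficient evidence to reject the null hypothesis; the result is statistically significant at the 0.1 level.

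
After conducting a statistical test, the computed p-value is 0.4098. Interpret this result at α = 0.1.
Since p = 0.4098 > α = 0.1, fail to reject H₀.
There is insufficient evidence to reject the null hypothesis; the result is not statistically significant at the 0.1 level.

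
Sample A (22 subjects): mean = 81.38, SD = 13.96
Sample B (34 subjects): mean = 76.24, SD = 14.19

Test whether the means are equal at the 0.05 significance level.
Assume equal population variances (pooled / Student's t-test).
Student's two-sample t-test (equal variances):
H₀: μ₁ = μ₂
H₁: μ₁ ≠ μ₂
df = n₁ + n₂ - 2 = 54
Pooled variance s_p² = [(n₁-1)s₁² + (n₂-1)s₂²] / (n₁ + n₂ - 2) = [(21)(13.96²) + (33)(14.19²)] / 54 = 198.8382
SE = √(s_p²(1/n₁ + 1/n₂)) = √(198.8382 × (1/22 + 1/34)) = 3.8583
t = (x̄₁ - x̄₂) / SE = (81.38 - 76.24) / 3.8583 = 5.14 / 3.8583 = 1.332
p-value = 0.1884

Since p-value > α = 0.05, we fail to reject H₀.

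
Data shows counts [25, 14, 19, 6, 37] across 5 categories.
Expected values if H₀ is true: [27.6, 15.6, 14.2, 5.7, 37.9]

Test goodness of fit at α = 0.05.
Chi-square goodness of fit test:
H₀: observed counts match expected distribution
H₁: observed counts differ from expected distribution
df = k - 1 = 4
χ² = Σ(O - E)²/E
   = (25 - 27.6)²/27.6 + (14 - 15.6)²/15.6 + (19 - 14.2)²/14.2 + (6 - 5.7)²/5.7 + (37 - 37.9)²/37.9
   = 0.245 + 0.164 + 1.623 + 0.016 + 0.021
   = 2.07
p-value = 0.7231

Since p-value > α = 0.05, we fail to reject H₀.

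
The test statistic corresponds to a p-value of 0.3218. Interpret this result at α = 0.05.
Since p = 0.3218 > α = 0.05, fail to reject H₀.
There is insufficient evidence to reject the null hypothesis; the result is not statistically significant at the 0.05 level.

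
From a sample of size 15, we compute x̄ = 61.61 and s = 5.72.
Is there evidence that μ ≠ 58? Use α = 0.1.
One-sample t-test:
H₀: μ = 58
H₁: μ ≠ 58
df = n - 1 = 14
t = (x̄ - μ₀) / (s/√n) = (61.61 - 58) / (5.72/√15) = 2.444
p-value = 0.0284

Since p-value < α = 0.1, we reject H₀.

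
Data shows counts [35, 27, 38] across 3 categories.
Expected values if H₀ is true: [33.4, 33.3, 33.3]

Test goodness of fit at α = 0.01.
Chi-square goodness of fit test:
H₀: observed counts match expected distribution
H₁: observed counts differ from expected distribution
df = k - 1 = 2
χ² = Σ(O - E)²/E
   = (35 - 33.4)²/33.4 + (27 - 33.3)²/33.3 + (38 - 33.3)²/33.3
   = 0.077 + 1.192 + 0.663
   = 1.93
p-value = 0.3806

Since p-value > α = 0.01, we fail to reject H₀.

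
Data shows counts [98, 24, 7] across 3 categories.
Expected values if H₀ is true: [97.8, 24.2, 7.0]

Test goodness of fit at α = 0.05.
Chi-square goodness of fit test:
H₀: observed counts match expected distribution
H₁: observed counts differ from expected distribution
df = k - 1 = 2
χ² = Σ(O - E)²/E
   = (98 - 97.8)²/97.8 + (24 - 24.2)²/24.2 + (7 - 7.0)²/7.0
   = 0.000 + 0.002 + 0.000
   = 0.00
p-value = 0.9990

Since p-value > α = 0.05, we fail to reject H₀.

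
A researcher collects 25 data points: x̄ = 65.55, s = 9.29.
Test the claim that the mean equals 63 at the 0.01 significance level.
One-sample t-test:
H₀: μ = 63
H₁: μ ≠ 63
df = n - 1 = 24
t = (x̄ - μ₀) / (s/√n) = (65.55 - 63) / (9.29/√25) = 1.372
p-value = 0.1826

Since p-value > α = 0.01, we fail to reject H₀.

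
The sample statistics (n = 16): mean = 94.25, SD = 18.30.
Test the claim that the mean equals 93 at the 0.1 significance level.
One-sample t-test:
H₀: μ = 93
H₁: μ ≠ 93
df = n - 1 = 15
t = (x̄ - μ₀) / (s/√n) = (94.25 - 93) / (18.30/√16) = 0.273
p-value = 0.7884

Since p-value > α = 0.1, we fail to reject H₀.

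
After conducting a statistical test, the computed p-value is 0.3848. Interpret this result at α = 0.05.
Since p = 0.3848 > α = 0.05, fail to reject H₀.
There is insufficient evidence to reject the null hypothesis; the result is not statistically significant at the 0.05 level.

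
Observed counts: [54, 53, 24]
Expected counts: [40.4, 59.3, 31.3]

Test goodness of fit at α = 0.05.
Chi-square goodness of fit test:
H₀: observed counts match expected distribution
H₁: observed counts differ from expected distribution
df = k - 1 = 2
χ² = Σ(O - E)²/E
   = (54 - 40.4)²/40.4 + (53 - 59.3)²/59.3 + (24 - 31.3)²/31.3
   = 4.578 + 0.669 + 1.703
   = 6.95
p-value = 0.0310

Since p-value < α = 0.05, we reject H₀.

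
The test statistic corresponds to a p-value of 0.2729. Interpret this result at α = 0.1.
Since p = 0.2729 > α = 0.1, fail to reject H₀.
There is insufficient evidence to reject the null hypothesis; the result is not statistically significant at the 0.1 level.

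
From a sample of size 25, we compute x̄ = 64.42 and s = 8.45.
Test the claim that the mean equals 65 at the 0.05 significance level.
One-sample t-test:
H₀: μ = 65
H₁: μ ≠ 65
df = n - 1 = 24
t = (x̄ - μ₀) / (s/√n) = (64.42 - 65) / (8.45/√25) = -0.343
p-value = 0.7344

Since p-value > α = 0.05, we fail to reject H₀.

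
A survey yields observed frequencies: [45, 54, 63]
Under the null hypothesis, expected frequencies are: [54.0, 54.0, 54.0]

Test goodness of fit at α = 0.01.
Chi-square goodness of fit test:
H₀: observed counts match expected distribution
H₁: observed counts differ from expected distribution
df = k - 1 = 2
χ² = Σ(O - E)²/E
   = (45 - 54.0)²/54.0 + (54 - 54.0)²/54.0 + (63 - 54.0)²/54.0
   = 1.500 + 0.000 + 1.500
   = 3.00
p-value = 0.2231

Since p-value > α = 0.01, we fail to reject H₀.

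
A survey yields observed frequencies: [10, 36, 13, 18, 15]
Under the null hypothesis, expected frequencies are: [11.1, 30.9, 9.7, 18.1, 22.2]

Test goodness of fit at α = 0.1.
Chi-square goodness of fit test:
H₀: observed counts match expected distribution
H₁: observed counts differ from expected distribution
df = k - 1 = 4
χ² = Σ(O - E)²/E
   = (10 - 11.1)²/11.1 + (36 - 30.9)²/30.9 + (13 - 9.7)²/9.7 + (18 - 18.1)²/18.1 + (15 - 22.2)²/22.2
   = 0.109 + 0.842 + 1.123 + 0.001 + 2.335
   = 4.41
p-value = 0.3535

Since p-value > α = 0.1, we fail to reject H₀.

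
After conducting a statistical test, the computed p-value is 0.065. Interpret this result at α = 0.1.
Since p = 0.065 < α = 0.1, reject H₀.
There is sufficient evidence to reject the null hypothesis; the result is statistically significant at the 0.1 level.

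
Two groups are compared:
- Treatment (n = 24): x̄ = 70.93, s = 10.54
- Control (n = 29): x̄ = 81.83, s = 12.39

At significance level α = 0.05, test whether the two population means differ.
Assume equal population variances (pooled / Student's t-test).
Student's two-sample t-test (equal variances):
H₀: μ₁ = μ₂
H₁: μ₁ ≠ μ₂
df = n₁ + n₂ - 2 = 51
Pooled variance s_p² = [(n₁-1)s₁² + (n₂-1)s₂²] / (n₁ + n₂ - 2) = [(23)(10.54²) + (28)(12.39²)] / 51 = 134.3813
SE = √(s_p²(1/n₁ + 1/n₂)) = √(134.3813 × (1/24 + 1/29)) = 3.1989
t = (x̄₁ - x̄₂) / SE = (70.93 - 81.83) / 3.1989 = -10.90 / 3.1989 = -3.407
p-value = 0.0013

Since p-value < α = 0.05, we reject H₀.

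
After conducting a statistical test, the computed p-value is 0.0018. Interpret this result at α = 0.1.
Since p = 0.0018 < α = 0.1, reject H₀.
There is sufficient evidence to reject the null hypothesis; the result is statistically significant at the 0.1 level.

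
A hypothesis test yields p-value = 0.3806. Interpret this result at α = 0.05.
Since p = 0.3806 > α = 0.05, fail to reject H₀.
There is insufficient evidence to reject the null hypothesis; the result is not statistically significant at the 0.05 level.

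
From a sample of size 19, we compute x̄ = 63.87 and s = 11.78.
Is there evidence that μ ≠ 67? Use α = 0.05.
One-sample t-test:
H₀: μ = 67
H₁: μ ≠ 67
df = n - 1 = 18
t = (x̄ - μ₀) / (s/√n) = (63.87 - 67) / (11.78/√19) = -1.158
p-value = 0.2619

Since p-value > α = 0.05, we fail to reject H₀.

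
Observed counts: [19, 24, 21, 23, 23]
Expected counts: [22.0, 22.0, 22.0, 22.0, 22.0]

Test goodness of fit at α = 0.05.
Chi-square goodness of fit test:
H₀: observed counts match expected distribution
H₁: observed counts differ from expected distribution
df = k - 1 = 4
χ² = Σ(O - E)²/E
   = (19 - 22.0)²/22.0 + (24 - 22.0)²/22.0 + (21 - 22.0)²/22.0 + (23 - 22.0)²/22.0 + (23 - 22.0)²/22.0
   = 0.409 + 0.182 + 0.045 + 0.045 + 0.045
   = 0.73
p-value = 0.9479

Since p-value > α = 0.05, we fail to reject H₀.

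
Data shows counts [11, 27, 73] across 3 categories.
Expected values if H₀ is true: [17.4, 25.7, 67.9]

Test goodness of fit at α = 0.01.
Chi-square goodness of fit test:
H₀: observed counts match expected distribution
H₁: observed counts differ from expected distribution
df = k - 1 = 2
χ² = Σ(O - E)²/E
   = (11 - 17.4)²/17.4 + (27 - 25.7)²/25.7 + (73 - 67.9)²/67.9
   = 2.354 + 0.066 + 0.383
   = 2.80
p-value = 0.2462

Since p-value > α = 0.01, we fail to reject H₀.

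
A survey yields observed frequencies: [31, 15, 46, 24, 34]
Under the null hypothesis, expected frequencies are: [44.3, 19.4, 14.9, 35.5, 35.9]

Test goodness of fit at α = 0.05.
Chi-square goodness of fit test:
H₀: observed counts match expected distribution
H₁: observed counts differ from expected distribution
df = k - 1 = 4
χ² = Σ(O - E)²/E
   = (31 - 44.3)²/44.3 + (15 - 19.4)²/19.4 + (46 - 14.9)²/14.9 + (24 - 35.5)²/35.5 + (34 - 35.9)²/35.9
   = 3.993 + 0.998 + 64.913 + 3.725 + 0.101
   = 73.73
p-value < 0.0001

Since p-value < α = 0.05, we reject H₀.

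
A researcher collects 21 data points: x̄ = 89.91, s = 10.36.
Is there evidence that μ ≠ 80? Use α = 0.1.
One-sample t-test:
H₀: μ = 80
H₁: μ ≠ 80
df = n - 1 = 20
t = (x̄ - μ₀) / (s/√n) = (89.91 - 80) / (10.36/√21) = 4.384
p-value = 0.0003

Since p-value < α = 0.1, we reject H₀.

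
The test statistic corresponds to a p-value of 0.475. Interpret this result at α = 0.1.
Since p = 0.475 > α = 0.1, fail to reject H₀.
There is insufficient evidence to reject the null hypothesis; the result is not statistically significant at the 0.1 level.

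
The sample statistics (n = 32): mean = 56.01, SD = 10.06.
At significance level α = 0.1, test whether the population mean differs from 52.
One-sample t-test:
H₀: μ = 52
H₁: μ ≠ 52
df = n - 1 = 31
t = (x̄ - μ₀) / (s/√n) = (56.01 - 52) / (10.06/√32) = 2.255
p-value = 0.0313

Since p-value < α = 0.1, we reject H₀.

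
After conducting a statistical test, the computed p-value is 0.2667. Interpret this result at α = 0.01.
Since p = 0.2667 > α = 0.01, fail to reject H₀.
There is insufficient evidence to reject the null hypothesis; the result is not statistically significant at the 0.01 level.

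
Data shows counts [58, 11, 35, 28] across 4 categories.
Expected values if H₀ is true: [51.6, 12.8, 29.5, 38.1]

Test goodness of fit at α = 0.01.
Chi-square goodness of fit test:
H₀: observed counts match expected distribution
H₁: observed counts differ from expected distribution
df = k - 1 = 3
χ² = Σ(O - E)²/E
   = (58 - 51.6)²/51.6 + (11 - 12.8)²/12.8 + (35 - 29.5)²/29.5 + (28 - 38.1)²/38.1
   = 0.794 + 0.253 + 1.025 + 2.677
   = 4.75
p-value = 0.1911

Since p-value > α = 0.01, we fail to reject H₀.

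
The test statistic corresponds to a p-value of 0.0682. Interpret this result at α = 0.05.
Since p = 0.0682 > α = 0.05, fail to reject H₀.
There is insufficient evidence to reject the null hypothesis; the result is not statistically significant at the 0.05 level.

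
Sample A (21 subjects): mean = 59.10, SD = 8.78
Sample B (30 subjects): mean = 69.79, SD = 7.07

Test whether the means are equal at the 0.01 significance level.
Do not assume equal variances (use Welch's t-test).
Welch's two-sample t-test:
H₀: μ₁ = μ₂
H₁: μ₁ ≠ μ₂
s₁²/n₁ = 8.78²/21 = 3.6709,  s₂²/n₂ = 7.07²/30 = 1.6662
SE = √(s₁²/n₁ + s₂²/n₂) = √(3.6709 + 1.6662) = 2.3102
df (Welch-Satterthwaite) = (s₁²/n₁ + s₂²/n₂)² / [(s₁²/n₁)²/(n₁-1) + (s₂²/n₂)²/(n₂-1)] ≈ 37.02
t = (x̄₁ - x̄₂) / SE = (59.10 - 69.79) / 2.3102 = -10.69 / 2.3102 = -4.627
p-value < 0.0001

Since p-value < α = 0.01, we reject H₀.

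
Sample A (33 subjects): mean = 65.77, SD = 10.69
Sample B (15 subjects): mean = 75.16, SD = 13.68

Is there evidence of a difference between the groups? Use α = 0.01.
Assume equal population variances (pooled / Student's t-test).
Student's two-sample t-test (equal variances):
H₀: μ₁ = μ₂
H₁: μ₁ ≠ μ₂
df = n₁ + n₂ - 2 = 46
Pooled variance s_p² = [(n₁-1)s₁² + (n₂-1)s₂²] / (n₁ + n₂ - 2) = [(32)(10.69²) + (14)(13.68²)] / 46 = 136.4528
SE = √(s_p²(1/n₁ + 1/n₂)) = √(136.4528 × (1/33 + 1/15)) = 3.6376
t = (x̄₁ - x̄₂) / SE = (65.77 - 75.16) / 3.6376 = -9.39 / 3.6376 = -2.581
p-value = 0.0131

Since p-value > α = 0.01, we fail to reject H₀.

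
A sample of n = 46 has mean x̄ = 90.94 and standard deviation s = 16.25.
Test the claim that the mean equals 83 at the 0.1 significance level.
One-sample t-test:
H₀: μ = 83
H₁: μ ≠ 83
df = n - 1 = 45
t = (x̄ - μ₀) / (s/√n) = (90.94 - 83) / (16.25/√46) = 3.314
p-value = 0.0018

Since p-value < α = 0.1, we reject H₀.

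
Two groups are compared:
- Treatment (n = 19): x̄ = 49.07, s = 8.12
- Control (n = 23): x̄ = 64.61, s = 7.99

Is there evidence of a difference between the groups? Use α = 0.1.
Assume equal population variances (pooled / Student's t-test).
Student's two-sample t-test (equal variances):
H₀: μ₁ = μ₂
H₁: μ₁ ≠ μ₂
df = n₁ + n₂ - 2 = 40
Pooled variance s_p² = [(n₁-1)s₁² + (n₂-1)s₂²] / (n₁ + n₂ - 2) = [(18)(8.12²) + (22)(7.99²)] / 40 = 64.7825
SE = √(s_p²(1/n₁ + 1/n₂)) = √(64.7825 × (1/19 + 1/23)) = 2.4952
t = (x̄₁ - x̄₂) / SE = (49.07 - 64.61) / 2.4952 = -15.54 / 2.4952 = -6.228
p-value < 0.0001

Since p-value < α = 0.1, we reject H₀.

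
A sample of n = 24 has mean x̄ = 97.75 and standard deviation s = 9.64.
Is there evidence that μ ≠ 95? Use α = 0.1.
One-sample t-test:
H₀: μ = 95
H₁: μ ≠ 95
df = n - 1 = 23
t = (x̄ - μ₀) / (s/√n) = (97.75 - 95) / (9.64/√24) = 1.398
p-value = 0.1756

Since p-value > α = 0.1, we fail to reject H₀.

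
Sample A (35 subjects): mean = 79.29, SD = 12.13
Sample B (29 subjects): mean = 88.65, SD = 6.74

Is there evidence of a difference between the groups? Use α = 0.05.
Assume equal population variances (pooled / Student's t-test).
Student's two-sample t-test (equal variances):
H₀: μ₁ = μ₂
H₁: μ₁ ≠ μ₂
df = n₁ + n₂ - 2 = 62
Pooled variance s_p² = [(n₁-1)s₁² + (n₂-1)s₂²] / (n₁ + n₂ - 2) = [(34)(12.13²) + (28)(6.74²)] / 62 = 101.2037
SE = √(s_p²(1/n₁ + 1/n₂)) = √(101.2037 × (1/35 + 1/29)) = 2.5261
t = (x̄₁ - x̄₂) / SE = (79.29 - 88.65) / 2.5261 = -9.36 / 2.5261 = -3.705
p-value = 0.0005

Since p-value < α = 0.05, we reject H₀.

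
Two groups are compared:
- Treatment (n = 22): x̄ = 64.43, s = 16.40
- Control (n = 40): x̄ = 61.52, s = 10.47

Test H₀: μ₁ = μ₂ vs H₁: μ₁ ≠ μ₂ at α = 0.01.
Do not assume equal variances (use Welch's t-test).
Welch's two-sample t-test:
H₀: μ₁ = μ₂
H₁: μ₁ ≠ μ₂
s₁²/n₁ = 16.40²/22 = 12.2255,  s₂²/n₂ = 10.47²/40 = 2.7405
SE = √(s₁²/n₁ + s₂²/n₂) = √(12.2255 + 2.7405) = 3.8686
df (Welch-Satterthwaite) = (s₁²/n₁ + s₂²/n₂)² / [(s₁²/n₁)²/(n₁-1) + (s₂²/n₂)²/(n₂-1)] ≈ 30.64
t = (x̄₁ - x̄₂) / SE = (64.43 - 61.52) / 3.8686 = 2.91 / 3.8686 = 0.752
p-value = 0.4577

Since p-value > α = 0.01, we fail to reject H₀.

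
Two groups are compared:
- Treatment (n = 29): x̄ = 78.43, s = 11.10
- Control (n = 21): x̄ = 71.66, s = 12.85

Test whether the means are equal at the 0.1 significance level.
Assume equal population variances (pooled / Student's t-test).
Student's two-sample t-test (equal variances):
H₀: μ₁ = μ₂
H₁: μ₁ ≠ μ₂
df = n₁ + n₂ - 2 = 48
Pooled variance s_p² = [(n₁-1)s₁² + (n₂-1)s₂²] / (n₁ + n₂ - 2) = [(28)(11.10²) + (20)(12.85²)] / 48 = 140.6735
SE = √(s_p²(1/n₁ + 1/n₂)) = √(140.6735 × (1/29 + 1/21)) = 3.3985
t = (x̄₁ - x̄₂) / SE = (78.43 - 71.66) / 3.3985 = 6.77 / 3.3985 = 1.992
p-value = 0.0521

Since p-value < α = 0.1, we reject H₀.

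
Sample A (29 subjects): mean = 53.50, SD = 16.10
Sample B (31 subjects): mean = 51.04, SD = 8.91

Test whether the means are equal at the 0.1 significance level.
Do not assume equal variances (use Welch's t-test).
Welch's two-sample t-test:
H₀: μ₁ = μ₂
H₁: μ₁ ≠ μ₂
s₁²/n₁ = 16.10²/29 = 8.9383,  s₂²/n₂ = 8.91²/31 = 2.5609
SE = √(s₁²/n₁ + s₂²/n₂) = √(8.9383 + 2.5609) = 3.3910
df (Welch-Satterthwaite) = (s₁²/n₁ + s₂²/n₂)² / [(s₁²/n₁)²/(n₁-1) + (s₂²/n₂)²/(n₂-1)] ≈ 43.05
t = (x̄₁ - x̄₂) / SE = (53.50 - 51.04) / 3.3910 = 2.46 / 3.3910 = 0.725
p-value = 0.4721

Since p-value > α = 0.1, we fail to reject H₀.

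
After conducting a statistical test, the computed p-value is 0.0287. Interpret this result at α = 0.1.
Since p = 0.0287 < α = 0.1, reject H₀.
There is sufficient evidence to reject the null hypothesis; the result is statistically significant at the 0.1 level.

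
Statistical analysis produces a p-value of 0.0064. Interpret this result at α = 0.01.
Since p = 0.0064 < α = 0.01, reject H₀.
There is sufficient evidence to reject the null hypothesis; the result is statistically significant at the 0.01 level.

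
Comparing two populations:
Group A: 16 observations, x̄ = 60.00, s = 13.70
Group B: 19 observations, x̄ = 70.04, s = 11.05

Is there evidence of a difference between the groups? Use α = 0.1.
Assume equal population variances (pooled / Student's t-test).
Student's two-sample t-test (equal variances):
H₀: μ₁ = μ₂
H₁: μ₁ ≠ μ₂
df = n₁ + n₂ - 2 = 33
Pooled variance s_p² = [(n₁-1)s₁² + (n₂-1)s₂²] / (n₁ + n₂ - 2) = [(15)(13.70²) + (18)(11.05²)] / 33 = 151.9150
SE = √(s_p²(1/n₁ + 1/n₂)) = √(151.9150 × (1/16 + 1/19)) = 4.1821
t = (x̄₁ - x̄₂) / SE = (60.00 - 70.04) / 4.1821 = -10.04 / 4.1821 = -2.401
p-value = 0.0222

Since p-value < α = 0.1, we reject H₀.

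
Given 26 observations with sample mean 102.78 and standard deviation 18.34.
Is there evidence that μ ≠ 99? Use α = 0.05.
One-sample t-test:
H₀: μ = 99
H₁: μ ≠ 99
df = n - 1 = 25
t = (x̄ - μ₀) / (s/√n) = (102.78 - 99) / (18.34/√26) = 1.051
p-value = 0.3033

Since p-value > α = 0.05, we fail to reject H₀.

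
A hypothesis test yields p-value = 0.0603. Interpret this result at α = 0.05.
Since p = 0.0603 > α = 0.05, fail to reject H₀.
There is insufficient evidence to reject the null hypothesis; the result is not statistically significant at the 0.05 level.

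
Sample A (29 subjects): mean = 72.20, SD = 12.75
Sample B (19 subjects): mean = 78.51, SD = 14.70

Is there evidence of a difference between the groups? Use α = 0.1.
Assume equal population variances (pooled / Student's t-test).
Student's two-sample t-test (equal variances):
H₀: μ₁ = μ₂
H₁: μ₁ ≠ μ₂
df = n₁ + n₂ - 2 = 46
Pooled variance s_p² = [(n₁-1)s₁² + (n₂-1)s₂²] / (n₁ + n₂ - 2) = [(28)(12.75²) + (18)(14.70²)] / 46 = 183.5080
SE = √(s_p²(1/n₁ + 1/n₂)) = √(183.5080 × (1/29 + 1/19)) = 3.9983
t = (x̄₁ - x̄₂) / SE = (72.20 - 78.51) / 3.9983 = -6.31 / 3.9983 = -1.578
p-value = 0.1214

Since p-value > α = 0.1, we fail to reject H₀.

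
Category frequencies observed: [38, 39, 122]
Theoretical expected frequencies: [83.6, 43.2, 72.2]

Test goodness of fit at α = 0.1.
Chi-square goodness of fit test:
H₀: observed counts match expected distribution
H₁: observed counts differ from expected distribution
df = k - 1 = 2
χ² = Σ(O - E)²/E
   = (38 - 83.6)²/83.6 + (39 - 43.2)²/43.2 + (122 - 72.2)²/72.2
   = 24.873 + 0.408 + 34.350
   = 59.63
p-value < 0.0001

Since p-value < α = 0.1, we reject H₀.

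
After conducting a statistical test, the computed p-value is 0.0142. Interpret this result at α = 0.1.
Since p = 0.0142 < α = 0.1, reject H₀.
There is sufficient evidence to reject the null hypothesis; the result is statistically significant at the 0.1 level.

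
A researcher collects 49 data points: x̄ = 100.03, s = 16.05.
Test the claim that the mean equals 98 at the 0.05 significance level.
One-sample t-test:
H₀: μ = 98
H₁: μ ≠ 98
df = n - 1 = 48
t = (x̄ - μ₀) / (s/√n) = (100.03 - 98) / (16.05/√49) = 0.885
p-value = 0.3804

Since p-value > α = 0.05, we fail to reject H₀.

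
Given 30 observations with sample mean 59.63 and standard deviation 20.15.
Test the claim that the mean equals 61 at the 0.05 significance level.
One-sample t-test:
H₀: μ = 61
H₁: μ ≠ 61
df = n - 1 = 29
t = (x̄ - μ₀) / (s/√n) = (59.63 - 61) / (20.15/√30) = -0.372
p-value = 0.7123

Since p-value > α = 0.05, we fail to reject H₀.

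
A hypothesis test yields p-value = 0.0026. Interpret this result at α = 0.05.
Since p = 0.0026 < α = 0.05, reject H₀.
There is sufficient evidence to reject the null hypothesis; the result is statistically significant at the 0.05 level.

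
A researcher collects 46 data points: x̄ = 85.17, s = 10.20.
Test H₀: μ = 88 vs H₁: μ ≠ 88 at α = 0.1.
One-sample t-test:
H₀: μ = 88
H₁: μ ≠ 88
df = n - 1 = 45
t = (x̄ - μ₀) / (s/√n) = (85.17 - 88) / (10.20/√46) = -1.882
p-value = 0.0663

Since p-value < α = 0.1, we reject H₀.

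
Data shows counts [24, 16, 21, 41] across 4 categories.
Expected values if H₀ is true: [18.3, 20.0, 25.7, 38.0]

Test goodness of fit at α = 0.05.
Chi-square goodness of fit test:
H₀: observed counts match expected distribution
H₁: observed counts differ from expected distribution
df = k - 1 = 3
χ² = Σ(O - E)²/E
   = (24 - 18.3)²/18.3 + (16 - 20.0)²/20.0 + (21 - 25.7)²/25.7 + (41 - 38.0)²/38.0
   = 1.775 + 0.800 + 0.860 + 0.237
   = 3.67
p-value = 0.2992

Since p-value > α = 0.05, we fail to reject H₀.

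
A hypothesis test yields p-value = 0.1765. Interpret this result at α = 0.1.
Since p = 0.1765 > α = 0.1, fail to reject H₀.
There is insufficient evidence to reject the null hypothesis; the result is not statistically significant at the 0.1 level.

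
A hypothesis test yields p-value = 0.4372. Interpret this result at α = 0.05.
Since p = 0.4372 > α = 0.05, fail to reject H₀.
There is insufficient evidence to reject the null hypothesis; the result is not statistically significant at the 0.05 level.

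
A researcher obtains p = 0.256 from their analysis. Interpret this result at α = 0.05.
Since p = 0.256 > α = 0.05, fail to reject H₀.
There is insufficient evidence to reject the null hypothesis; the result is not statistically significant at the 0.05 level.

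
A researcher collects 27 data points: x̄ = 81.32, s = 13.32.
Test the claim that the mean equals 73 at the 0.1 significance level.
One-sample t-test:
H₀: μ = 73
H₁: μ ≠ 73
df = n - 1 = 26
t = (x̄ - μ₀) / (s/√n) = (81.32 - 73) / (13.32/√27) = 3.246
p-value = 0.0032

Since p-value < α = 0.1, we reject H₀.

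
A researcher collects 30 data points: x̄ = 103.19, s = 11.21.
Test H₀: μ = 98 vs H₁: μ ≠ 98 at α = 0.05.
One-sample t-test:
H₀: μ = 98
H₁: μ ≠ 98
df = n - 1 = 29
t = (x̄ - μ₀) / (s/√n) = (103.19 - 98) / (11.21/√30) = 2.536
p-value = 0.0169

Since p-value < α = 0.05, we reject H₀.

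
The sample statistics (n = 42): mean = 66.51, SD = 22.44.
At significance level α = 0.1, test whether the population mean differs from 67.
One-sample t-test:
H₀: μ = 67
H₁: μ ≠ 67
df = n - 1 = 41
t = (x̄ - μ₀) / (s/√n) = (66.51 - 67) / (22.44/√42) = -0.142
p-value = 0.8882

Since p-value > α = 0.1, we fail to reject H₀.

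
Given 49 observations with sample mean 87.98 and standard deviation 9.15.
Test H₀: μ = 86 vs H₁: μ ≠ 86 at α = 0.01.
One-sample t-test:
H₀: μ = 86
H₁: μ ≠ 86
df = n - 1 = 48
t = (x̄ - μ₀) / (s/√n) = (87.98 - 86) / (9.15/√49) = 1.515
p-value = 0.1364

Since p-value > α = 0.01, we fail to reject H₀.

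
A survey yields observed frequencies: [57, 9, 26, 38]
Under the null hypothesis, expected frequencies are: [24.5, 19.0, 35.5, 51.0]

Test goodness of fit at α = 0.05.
Chi-square goodness of fit test:
H₀: observed counts match expected distribution
H₁: observed counts differ from expected distribution
df = k - 1 = 3
χ² = Σ(O - E)²/E
   = (57 - 24.5)²/24.5 + (9 - 19.0)²/19.0 + (26 - 35.5)²/35.5 + (38 - 51.0)²/51.0
   = 43.112 + 5.263 + 2.542 + 3.314
   = 54.23
p-value < 0.0001

Since p-value < α = 0.05, we reject H₀.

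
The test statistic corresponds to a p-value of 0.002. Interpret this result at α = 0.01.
Since p = 0.002 < α = 0.01, reject H₀.
There is sufficient evidence to reject the null hypothesis; the result is statistically significant at the 0.01 level.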